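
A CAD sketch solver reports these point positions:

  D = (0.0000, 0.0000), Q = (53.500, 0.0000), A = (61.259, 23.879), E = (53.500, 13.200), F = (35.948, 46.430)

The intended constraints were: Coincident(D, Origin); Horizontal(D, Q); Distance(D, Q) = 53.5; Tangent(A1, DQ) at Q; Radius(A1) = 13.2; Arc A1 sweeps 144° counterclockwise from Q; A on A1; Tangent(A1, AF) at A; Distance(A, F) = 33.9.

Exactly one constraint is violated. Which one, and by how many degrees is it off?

Tangent(A1, AF) at A — off by 5.70°.

D = (0.00, 0.00) ✓; D.y = 0.00, Q.y = 0.00 ✓; |DQ| = 53.50 ✓; ∠(EQ, QD) = 90.00° ✓; |EQ| = 13.20 ✓; bearing(E→A) − bearing(E→Q) = 144.0° ✓; |EA| = 13.20 ✓; ∠(EA, AF) = 95.70° ✗; |AF| = 33.90 ✓.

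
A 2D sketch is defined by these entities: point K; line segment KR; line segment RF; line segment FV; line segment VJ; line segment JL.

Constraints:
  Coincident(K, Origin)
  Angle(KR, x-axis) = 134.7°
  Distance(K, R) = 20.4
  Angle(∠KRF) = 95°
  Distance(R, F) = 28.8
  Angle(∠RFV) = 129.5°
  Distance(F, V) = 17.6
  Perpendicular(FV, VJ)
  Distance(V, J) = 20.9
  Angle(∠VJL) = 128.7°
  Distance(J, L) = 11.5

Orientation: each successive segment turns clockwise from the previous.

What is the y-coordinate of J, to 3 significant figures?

15.3

K is at the origin; KR runs at 134.7° with length 20.4, so R = (-14.3, 14.5). ∠KRF = 95.0° gives RF at 49.7° from the x-axis; with |RF| = 28.8, F = (4.28, 36.5). ∠RFV = 129.5° gives FV at -0.800° from the x-axis; with |FV| = 17.6, V = (21.9, 36.2). FV is perpendicular to VJ, so VJ runs at -90.8°; with |VJ| = 20.9, J = (21.6, 15.3). So J.y = 15.3.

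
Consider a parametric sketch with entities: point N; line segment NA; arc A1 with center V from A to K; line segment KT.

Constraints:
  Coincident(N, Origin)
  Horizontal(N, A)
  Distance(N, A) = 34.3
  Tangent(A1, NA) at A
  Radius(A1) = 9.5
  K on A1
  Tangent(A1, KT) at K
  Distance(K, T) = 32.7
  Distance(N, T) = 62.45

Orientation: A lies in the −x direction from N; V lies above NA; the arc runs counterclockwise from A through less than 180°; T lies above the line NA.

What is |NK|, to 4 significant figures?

30.92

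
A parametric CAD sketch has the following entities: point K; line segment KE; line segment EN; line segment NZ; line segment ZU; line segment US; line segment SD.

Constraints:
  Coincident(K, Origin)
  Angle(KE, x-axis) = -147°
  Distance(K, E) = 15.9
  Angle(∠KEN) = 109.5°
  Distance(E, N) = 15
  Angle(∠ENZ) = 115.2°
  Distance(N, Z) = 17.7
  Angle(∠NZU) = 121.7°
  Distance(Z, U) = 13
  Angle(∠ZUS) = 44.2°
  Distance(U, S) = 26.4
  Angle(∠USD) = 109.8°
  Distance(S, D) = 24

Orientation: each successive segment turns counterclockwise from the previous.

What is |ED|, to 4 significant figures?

32.96

K is at the origin; KE runs at -147.0° with length 15.9, so E = (-13.33, -8.660). ∠KEN = 109.5° gives EN at -76.50° from the x-axis; with |EN| = 15.0, N = (-9.833, -23.25). ∠ENZ = 115.2° gives NZ at -11.70° from the x-axis; with |NZ| = 17.7, Z = (7.499, -26.83). ∠NZU = 121.7° gives ZU at 46.60° from the x-axis; with |ZU| = 13.0, U = (16.43, -17.39). ∠ZUS = 44.2° gives US at -177.6° from the x-axis; with |US| = 26.4, S = (-9.946, -18.49). ∠USD = 109.8° gives SD at -107.4° from the x-axis; with |SD| = 24.0, D = (-17.12, -41.40). Then |ED| = |D − E| = 32.96.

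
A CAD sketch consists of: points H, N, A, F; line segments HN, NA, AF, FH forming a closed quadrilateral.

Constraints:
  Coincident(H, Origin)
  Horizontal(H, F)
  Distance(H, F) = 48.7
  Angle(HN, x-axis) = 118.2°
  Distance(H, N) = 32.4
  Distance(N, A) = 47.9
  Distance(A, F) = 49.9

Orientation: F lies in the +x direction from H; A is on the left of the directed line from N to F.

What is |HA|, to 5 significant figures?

54.525

Checks: HN at 118.2° ✓; |NA| = 47.90 ✓; |AF| = 49.90 ✓.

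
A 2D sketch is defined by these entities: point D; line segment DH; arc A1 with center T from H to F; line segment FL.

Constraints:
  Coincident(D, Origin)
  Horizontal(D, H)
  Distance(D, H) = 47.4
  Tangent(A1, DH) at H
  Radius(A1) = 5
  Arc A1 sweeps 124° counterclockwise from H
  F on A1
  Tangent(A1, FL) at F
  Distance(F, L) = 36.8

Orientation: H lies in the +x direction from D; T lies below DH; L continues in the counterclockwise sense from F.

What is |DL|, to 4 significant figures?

74.44

D is at the origin; D and H share the same y with |DH| = 47.4 and H on the +x side, so H = (47.40, 0.000). A1 meets DH tangentially, so TH is at right angles to DH, so T = H + (0, -5) = (47.40, -5.000). On A1, H sits at bearing 90° from T; a 124° counterclockwise sweep puts F at bearing 214°, so F = T + 5.0·(cos 214°, sin 214°) = (43.25, -7.796). Tangency of A1 to FL means the radius TF is perpendicular to FL, so FL runs along (−sin 214°, cos 214°); with |FL| = 36.8, L = (63.83, -38.30). Then |DL| = |L − D| = 74.44.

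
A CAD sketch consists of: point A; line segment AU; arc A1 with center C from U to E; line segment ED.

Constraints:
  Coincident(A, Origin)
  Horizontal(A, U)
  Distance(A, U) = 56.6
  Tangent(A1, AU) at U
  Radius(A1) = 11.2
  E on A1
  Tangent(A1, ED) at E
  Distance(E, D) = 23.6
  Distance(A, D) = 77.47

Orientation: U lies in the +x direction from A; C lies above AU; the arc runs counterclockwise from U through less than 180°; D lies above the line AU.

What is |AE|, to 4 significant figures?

68.54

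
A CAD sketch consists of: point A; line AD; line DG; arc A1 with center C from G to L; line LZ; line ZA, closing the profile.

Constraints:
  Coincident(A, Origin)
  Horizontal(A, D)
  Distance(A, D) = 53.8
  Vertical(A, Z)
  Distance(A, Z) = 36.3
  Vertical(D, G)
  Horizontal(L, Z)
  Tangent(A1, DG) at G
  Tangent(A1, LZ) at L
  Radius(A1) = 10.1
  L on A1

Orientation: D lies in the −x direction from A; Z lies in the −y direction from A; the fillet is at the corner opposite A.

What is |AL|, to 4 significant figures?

56.81

A is at the origin; AD is horizontal with |AD| = 53.8 and D on the −x side, so D = (-53.80, 0.000). A and Z share the same x with |AZ| = 36.3 and Z on the −y side, so Z = (0.000, -36.30). The virtual corner opposite A is at (-53.80, -36.30). A1 meets DG tangentially, so CG is at right angles to DG and since A1 is tangent to LZ there, CL ⟂ LZ, with radius 10.1, so the center C sits 10.1 in from both sides at C = (-43.70, -26.20). That places the tangent points at G = (-53.80, -26.20) on DG and L = (-43.70, -36.30) on LZ. Then |AL| = |L − A| = 56.81.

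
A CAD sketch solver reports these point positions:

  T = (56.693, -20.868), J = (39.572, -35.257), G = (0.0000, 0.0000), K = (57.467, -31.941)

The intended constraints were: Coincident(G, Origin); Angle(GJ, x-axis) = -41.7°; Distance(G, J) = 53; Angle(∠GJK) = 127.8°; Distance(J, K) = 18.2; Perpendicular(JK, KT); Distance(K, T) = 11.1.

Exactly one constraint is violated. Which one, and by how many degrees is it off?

Perpendicular(JK, KT) — off by 6.50°.

G = (0.00, 0.00) ✓; GJ at -41.70° ✓; |GJ| = 53.00 ✓; ∠GJK = 127.8° ✓; |JK| = 18.20 ✓; ∠(JK, KT) = 83.50° ✗; |KT| = 11.10 ✓.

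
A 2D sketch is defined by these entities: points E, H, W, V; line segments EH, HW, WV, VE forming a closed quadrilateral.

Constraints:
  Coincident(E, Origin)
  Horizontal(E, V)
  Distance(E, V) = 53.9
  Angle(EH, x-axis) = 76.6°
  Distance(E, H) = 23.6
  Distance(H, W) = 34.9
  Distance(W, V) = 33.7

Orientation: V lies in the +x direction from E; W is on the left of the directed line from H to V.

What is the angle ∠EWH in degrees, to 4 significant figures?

25.17°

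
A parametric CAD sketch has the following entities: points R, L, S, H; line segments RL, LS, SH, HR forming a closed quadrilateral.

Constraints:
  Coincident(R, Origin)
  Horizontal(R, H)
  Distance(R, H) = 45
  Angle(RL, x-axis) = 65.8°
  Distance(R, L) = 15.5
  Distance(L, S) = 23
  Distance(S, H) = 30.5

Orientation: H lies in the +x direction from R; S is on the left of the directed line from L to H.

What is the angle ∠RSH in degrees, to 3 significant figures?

84.1°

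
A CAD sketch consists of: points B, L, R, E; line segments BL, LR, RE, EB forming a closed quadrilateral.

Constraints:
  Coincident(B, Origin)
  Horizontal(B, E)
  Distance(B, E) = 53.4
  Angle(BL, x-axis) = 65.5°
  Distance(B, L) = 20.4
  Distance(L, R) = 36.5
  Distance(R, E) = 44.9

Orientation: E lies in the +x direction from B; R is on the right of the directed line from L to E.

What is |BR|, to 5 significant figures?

21.513

B is at the origin; B and E share the same y with |BE| = 53.4 and E in +x, so E = (53.4, 0). BL runs at 65.5° with |BL| = 20.4, so L = (8.4597, 18.563). R is determined by |LR| = 36.5 and |RE| = 44.9 together: it lies at the intersection of circle(L, 36.5) and circle(E, 44.9). With |LE| = 48.623, the foot of the radical line on LE is 17.280 from L and the perpendicular offset is √(36.5² − 17.280²) = 32.150. Taking the right-of-LE solution: R = (12.157, -17.749).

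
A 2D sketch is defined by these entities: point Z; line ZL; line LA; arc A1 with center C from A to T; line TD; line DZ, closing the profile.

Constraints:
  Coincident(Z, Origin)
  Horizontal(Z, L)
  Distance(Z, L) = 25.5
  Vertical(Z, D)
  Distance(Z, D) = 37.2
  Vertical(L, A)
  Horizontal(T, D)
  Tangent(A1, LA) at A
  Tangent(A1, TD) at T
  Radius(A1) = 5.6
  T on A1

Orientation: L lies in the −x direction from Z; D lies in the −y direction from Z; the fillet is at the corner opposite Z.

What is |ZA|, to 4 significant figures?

40.61

Z is at the origin; ZL is horizontal with |ZL| = 25.5 and L on the −x side, so L = (-25.50, 0.000). ZD is vertical with |ZD| = 37.2 and D on the −y side, so D = (0.000, -37.20). The virtual corner opposite Z is at (-25.50, -37.20). A1 meets LA tangentially, so CA is at right angles to LA and A1 meets TD tangentially, so CT is at right angles to TD, with radius 5.6, so the center C sits 5.6 in from both sides at C = (-19.90, -31.60). That places the tangent points at A = (-25.50, -31.60) on LA and T = (-19.90, -37.20) on TD. Then |ZA| = |A − Z| = 40.61.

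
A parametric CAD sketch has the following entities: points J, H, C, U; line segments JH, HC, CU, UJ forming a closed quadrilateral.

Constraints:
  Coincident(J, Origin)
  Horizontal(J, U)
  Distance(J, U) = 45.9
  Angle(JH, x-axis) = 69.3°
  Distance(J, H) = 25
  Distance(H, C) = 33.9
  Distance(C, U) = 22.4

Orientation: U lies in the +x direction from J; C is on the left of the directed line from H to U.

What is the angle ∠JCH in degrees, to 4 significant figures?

29.48°

Checks: J = (0.00, 0.00) ✓; |HC| = 33.90 ✓; |CU| = 22.40 ✓.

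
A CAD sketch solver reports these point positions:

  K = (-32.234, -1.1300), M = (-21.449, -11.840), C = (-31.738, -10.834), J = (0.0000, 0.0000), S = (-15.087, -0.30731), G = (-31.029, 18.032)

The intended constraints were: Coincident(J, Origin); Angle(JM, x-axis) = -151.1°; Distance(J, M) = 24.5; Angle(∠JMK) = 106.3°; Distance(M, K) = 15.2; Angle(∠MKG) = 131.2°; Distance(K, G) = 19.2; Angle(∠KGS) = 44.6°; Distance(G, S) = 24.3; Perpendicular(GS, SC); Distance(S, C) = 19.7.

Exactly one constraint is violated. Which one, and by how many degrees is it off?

Perpendicular(GS, SC) — off by 8.70°.

J = (0.00, 0.00) ✓; JM at -151.1° ✓; |JM| = 24.50 ✓; ∠JMK = 106.3° ✓; |MK| = 15.20 ✓; ∠MKG = 131.2° ✓; |KG| = 19.20 ✓; ∠KGS = 44.60° ✓; |GS| = 24.30 ✓; ∠(GS, SC) = 98.70° ✗; |SC| = 19.70 ✓.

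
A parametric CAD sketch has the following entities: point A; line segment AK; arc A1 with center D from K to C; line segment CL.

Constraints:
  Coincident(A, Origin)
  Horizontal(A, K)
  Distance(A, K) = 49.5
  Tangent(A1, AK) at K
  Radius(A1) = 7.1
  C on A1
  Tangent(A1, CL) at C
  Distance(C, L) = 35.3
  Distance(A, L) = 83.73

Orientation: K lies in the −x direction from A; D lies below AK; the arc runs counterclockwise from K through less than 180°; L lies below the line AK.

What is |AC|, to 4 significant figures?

54.68

Checks: A = (0.00, 0.00) ✓; |DC| = 7.100 ✓; ∠(DC, CL) = 90.00° ✓; |CL| = 35.30 ✓; |AL| = 83.73 ✓.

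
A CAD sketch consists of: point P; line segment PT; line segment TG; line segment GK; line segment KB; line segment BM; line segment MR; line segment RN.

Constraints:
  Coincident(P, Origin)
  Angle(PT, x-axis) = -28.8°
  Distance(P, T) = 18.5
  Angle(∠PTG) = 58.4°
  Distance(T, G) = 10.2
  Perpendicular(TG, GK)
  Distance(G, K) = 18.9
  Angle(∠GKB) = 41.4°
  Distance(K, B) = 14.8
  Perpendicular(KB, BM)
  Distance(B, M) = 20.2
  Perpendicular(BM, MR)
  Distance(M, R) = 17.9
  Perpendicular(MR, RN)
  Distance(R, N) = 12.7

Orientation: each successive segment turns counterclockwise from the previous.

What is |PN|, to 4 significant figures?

8.198

P is at the origin; PT runs at -28.8° with length 18.5, so T = (16.21, -8.912). ∠PTG = 58.4° gives TG at 92.80° from the x-axis; with |TG| = 10.2, G = (15.71, 1.275). TG is perpendicular to GK, so GK runs at -177.2°; with |GK| = 18.9, K = (-3.164, 0.3521). ∠GKB = 41.4° gives KB at -38.60° from the x-axis; with |KB| = 14.8, B = (8.402, -8.881). KB is perpendicular to BM, so BM runs at 51.40°; with |BM| = 20.2, M = (21.00, 6.905). BM is perpendicular to MR, so MR runs at 141.4°; with |MR| = 17.9, R = (7.016, 18.07). MR ⟂ RN, so RN runs at -128.6°; with |RN| = 12.7, N = (-0.9076, 8.148). Then |PN| = |N − P| = 8.198.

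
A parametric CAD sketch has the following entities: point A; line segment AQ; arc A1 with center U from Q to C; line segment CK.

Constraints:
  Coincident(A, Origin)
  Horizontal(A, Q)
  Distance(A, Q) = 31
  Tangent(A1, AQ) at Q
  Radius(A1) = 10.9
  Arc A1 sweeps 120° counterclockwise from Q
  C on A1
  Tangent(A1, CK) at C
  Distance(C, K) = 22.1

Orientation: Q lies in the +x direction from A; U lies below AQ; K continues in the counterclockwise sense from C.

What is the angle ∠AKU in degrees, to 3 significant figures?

38.8°

A is at the origin; AQ is horizontal with |AQ| = 31.0 and Q on the +x side, so Q = (31.0, 0.00). Since A1 is tangent to AQ there, UQ ⟂ AQ, so U = Q + (0, -10.9) = (31.0, -10.9). On A1, Q sits at bearing 90° from U; a 120° counterclockwise sweep puts C at bearing 210°, so C = U + 10.9·(cos 210°, sin 210°) = (21.6, -16.4). The tangent condition forces UC to be normal to CK, so CK runs along (−sin 210°, cos 210°); with |CK| = 22.1, K = (32.6, -35.5). Then cos ∠AKU = KA·KU / (|KA||KU|), giving 38.8°.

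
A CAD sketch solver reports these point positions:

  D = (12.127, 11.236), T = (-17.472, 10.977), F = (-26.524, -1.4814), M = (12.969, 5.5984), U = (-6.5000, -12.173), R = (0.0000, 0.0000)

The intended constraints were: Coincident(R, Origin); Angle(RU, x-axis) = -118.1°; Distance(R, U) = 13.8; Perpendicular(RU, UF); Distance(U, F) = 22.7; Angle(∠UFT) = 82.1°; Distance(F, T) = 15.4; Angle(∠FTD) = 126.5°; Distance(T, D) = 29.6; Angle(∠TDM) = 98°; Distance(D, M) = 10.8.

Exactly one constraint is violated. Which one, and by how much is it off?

Distance(D, M) = 10.8 — off by 5.10.

R = (0.00, 0.00) ✓; RU at -118.1° ✓; |RU| = 13.80 ✓; ∠(RU, UF) = 90.00° ✓; |UF| = 22.70 ✓; ∠UFT = 82.10° ✓; |FT| = 15.40 ✓; ∠FTD = 126.5° ✓; |TD| = 29.60 ✓; ∠TDM = 97.99° ✓; |DM| = 5.700 ✗.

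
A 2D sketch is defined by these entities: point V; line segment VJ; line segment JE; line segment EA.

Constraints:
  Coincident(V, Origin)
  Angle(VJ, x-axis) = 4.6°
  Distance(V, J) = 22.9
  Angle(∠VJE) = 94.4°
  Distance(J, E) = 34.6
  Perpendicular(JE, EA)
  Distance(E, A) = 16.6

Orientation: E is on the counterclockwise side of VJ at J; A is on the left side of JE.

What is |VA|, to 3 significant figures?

36.9

V is at the origin; VJ runs at 4.6° with length 22.9, so J = 22.9·(cos 4.6°, sin 4.6°) = (22.8, 1.84). ∠VJE = 94.4°, so JE runs at 4.6° + (180° − 94.4°) = 90.2° from the x-axis; with |JE| = 34.6, E = J + 34.6·(cos 90.2°, sin 90.2°) = (22.7, 36.4). JE ⟂ EA; with |EA| = 16.6 on the left of JE, A = E + 16.6·(-1.00, -0.00349) = (6.11, 36.4). Then |VA| = |A − V| = 36.9.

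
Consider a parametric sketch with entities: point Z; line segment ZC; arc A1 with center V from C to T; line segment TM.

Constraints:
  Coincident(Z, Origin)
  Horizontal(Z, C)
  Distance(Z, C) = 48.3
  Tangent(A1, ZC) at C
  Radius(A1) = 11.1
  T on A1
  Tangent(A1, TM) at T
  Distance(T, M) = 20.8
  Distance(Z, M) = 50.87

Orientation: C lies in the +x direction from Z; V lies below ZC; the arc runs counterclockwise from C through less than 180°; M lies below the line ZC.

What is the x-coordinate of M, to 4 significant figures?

38.94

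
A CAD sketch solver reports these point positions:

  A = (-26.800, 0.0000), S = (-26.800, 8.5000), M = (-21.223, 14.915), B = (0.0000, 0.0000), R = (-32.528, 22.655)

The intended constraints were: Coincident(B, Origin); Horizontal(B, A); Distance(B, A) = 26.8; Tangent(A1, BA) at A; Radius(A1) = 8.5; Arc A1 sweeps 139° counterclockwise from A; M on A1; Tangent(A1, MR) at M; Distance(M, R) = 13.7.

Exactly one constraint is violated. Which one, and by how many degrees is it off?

Tangent(A1, MR) at M — off by 6.61°.

B = (0.00, 0.00) ✓; B.y = 0.00, A.y = 0.00 ✓; |BA| = 26.80 ✓; ∠(SA, AB) = 90.00° ✓; |SA| = 8.500 ✓; bearing(S→M) − bearing(S→A) = 139.0° ✓; |SM| = 8.500 ✓; ∠(SM, MR) = 83.39° ✗; |MR| = 13.70 ✓.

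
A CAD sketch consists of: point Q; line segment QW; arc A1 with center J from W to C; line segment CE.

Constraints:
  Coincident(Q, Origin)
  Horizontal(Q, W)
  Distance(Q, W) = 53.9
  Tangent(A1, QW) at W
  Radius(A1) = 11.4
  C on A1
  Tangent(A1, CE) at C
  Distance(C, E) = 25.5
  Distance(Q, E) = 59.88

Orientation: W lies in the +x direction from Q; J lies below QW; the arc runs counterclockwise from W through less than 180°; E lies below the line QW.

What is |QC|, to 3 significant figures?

44.5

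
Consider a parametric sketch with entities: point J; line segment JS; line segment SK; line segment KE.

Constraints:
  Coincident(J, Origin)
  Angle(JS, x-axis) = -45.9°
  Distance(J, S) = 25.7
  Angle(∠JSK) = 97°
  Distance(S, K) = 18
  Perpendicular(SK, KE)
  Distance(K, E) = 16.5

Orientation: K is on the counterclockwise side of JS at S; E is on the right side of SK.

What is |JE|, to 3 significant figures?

47.0

J is at the origin; JS runs at -45.9° with length 25.7, so S = 25.7·(cos -45.9°, sin -45.9°) = (17.9, -18.5). ∠JSK = 97.0°, so SK runs at -45.9° + (180° − 97.0°) = 37.1° from the x-axis; with |SK| = 18.0, K = S + 18.0·(cos 37.1°, sin 37.1°) = (32.2, -7.60). The perpendicularity gives KE at right angles to SK; with |KE| = 16.5 on the right of SK, E = K + 16.5·(0.603, -0.798) = (42.2, -20.8). Then |JE| = |E − J| = 47.0.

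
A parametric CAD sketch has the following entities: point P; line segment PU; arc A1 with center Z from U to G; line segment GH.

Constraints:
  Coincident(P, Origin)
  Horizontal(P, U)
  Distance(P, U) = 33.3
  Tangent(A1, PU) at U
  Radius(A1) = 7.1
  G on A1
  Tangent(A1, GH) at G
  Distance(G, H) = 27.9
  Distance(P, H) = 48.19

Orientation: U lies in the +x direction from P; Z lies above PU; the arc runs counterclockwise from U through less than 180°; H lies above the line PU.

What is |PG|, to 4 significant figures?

41.13

P is at the origin; PU is horizontal with |PU| = 33.3 and U on the +x side, so U = (33.30, 0.000). Tangency of A1 to PU means the radius ZU is perpendicular to PU, so Z = U + (0, 7.1) = (33.30, 7.100). Since ZG ⟂ GH (tangency), |ZH| = √(7.1² + 27.9²) = 28.79 regardless of where G sits on A1. So H lies on both circle(P, 48.19) and circle(Z, 28.79); the above-PU intersection is H = (32.18, 35.87). G is the foot of the tangent from H: G = (40.11, 9.116).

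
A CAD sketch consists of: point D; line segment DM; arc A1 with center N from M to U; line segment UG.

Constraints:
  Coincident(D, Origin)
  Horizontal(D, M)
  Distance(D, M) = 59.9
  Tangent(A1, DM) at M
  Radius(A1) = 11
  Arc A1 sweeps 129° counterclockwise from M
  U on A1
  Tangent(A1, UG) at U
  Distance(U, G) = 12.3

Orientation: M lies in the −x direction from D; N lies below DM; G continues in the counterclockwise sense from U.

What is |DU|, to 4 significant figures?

70.76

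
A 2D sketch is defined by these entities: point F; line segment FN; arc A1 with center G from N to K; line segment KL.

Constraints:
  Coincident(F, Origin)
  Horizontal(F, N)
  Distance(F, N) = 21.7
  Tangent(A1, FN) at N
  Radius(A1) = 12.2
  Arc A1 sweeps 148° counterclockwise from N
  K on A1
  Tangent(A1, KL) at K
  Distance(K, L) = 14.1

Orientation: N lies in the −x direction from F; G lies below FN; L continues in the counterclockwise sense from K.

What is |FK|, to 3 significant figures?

36.1

The tangent condition forces GN to be normal to FN, so G = N + (0, -12.2) = (-21.7, -12.2). On A1, N sits at bearing 90° from G; a 148° counterclockwise sweep puts K at bearing 238°, so K = G + 12.2·(cos 238°, sin 238°) = (-28.2, -22.5). Then |FK| = |K − F| = 36.1.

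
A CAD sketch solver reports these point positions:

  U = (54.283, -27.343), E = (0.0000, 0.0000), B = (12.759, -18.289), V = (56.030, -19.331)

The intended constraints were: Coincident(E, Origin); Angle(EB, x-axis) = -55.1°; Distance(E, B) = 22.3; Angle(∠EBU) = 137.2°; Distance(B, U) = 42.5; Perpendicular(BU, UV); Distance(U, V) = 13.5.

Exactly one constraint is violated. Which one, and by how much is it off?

Distance(U, V) = 13.5 — off by 5.30.

E = (0.00, 0.00) ✓; EB at -55.10° ✓; |EB| = 22.30 ✓; ∠EBU = 137.2° ✓; |BU| = 42.50 ✓; ∠(BU, UV) = 90.00° ✓; |UV| = 8.200 ✗.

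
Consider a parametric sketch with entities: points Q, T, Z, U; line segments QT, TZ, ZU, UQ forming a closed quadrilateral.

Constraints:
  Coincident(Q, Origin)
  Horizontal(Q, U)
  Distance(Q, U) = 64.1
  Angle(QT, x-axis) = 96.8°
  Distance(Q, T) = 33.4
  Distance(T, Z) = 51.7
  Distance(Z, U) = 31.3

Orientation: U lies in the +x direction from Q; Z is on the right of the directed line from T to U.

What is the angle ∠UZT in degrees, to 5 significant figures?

129.96°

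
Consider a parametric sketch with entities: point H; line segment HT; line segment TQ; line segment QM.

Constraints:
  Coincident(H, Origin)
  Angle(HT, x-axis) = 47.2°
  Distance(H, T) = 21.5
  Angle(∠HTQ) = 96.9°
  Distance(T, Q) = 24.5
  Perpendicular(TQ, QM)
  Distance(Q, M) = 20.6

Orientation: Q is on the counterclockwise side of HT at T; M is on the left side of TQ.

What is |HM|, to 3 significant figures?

27.1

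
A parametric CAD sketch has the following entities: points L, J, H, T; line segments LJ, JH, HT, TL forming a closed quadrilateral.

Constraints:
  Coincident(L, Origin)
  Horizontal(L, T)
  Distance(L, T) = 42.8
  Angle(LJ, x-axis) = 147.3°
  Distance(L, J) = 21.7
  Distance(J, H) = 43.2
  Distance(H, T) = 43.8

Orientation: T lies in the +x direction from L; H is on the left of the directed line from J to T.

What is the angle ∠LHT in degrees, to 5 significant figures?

61.292°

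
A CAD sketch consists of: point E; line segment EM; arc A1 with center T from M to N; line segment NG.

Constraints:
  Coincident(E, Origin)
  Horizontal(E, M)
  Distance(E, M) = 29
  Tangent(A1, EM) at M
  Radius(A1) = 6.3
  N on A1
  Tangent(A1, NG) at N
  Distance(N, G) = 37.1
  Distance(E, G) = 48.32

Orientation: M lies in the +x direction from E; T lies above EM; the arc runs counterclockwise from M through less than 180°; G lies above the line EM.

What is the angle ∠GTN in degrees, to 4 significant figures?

80.36°

Checks: |TN| = 6.300 ✓; ∠(TN, NG) = 90.00° ✓; |NG| = 37.10 ✓; |EG| = 48.32 ✓.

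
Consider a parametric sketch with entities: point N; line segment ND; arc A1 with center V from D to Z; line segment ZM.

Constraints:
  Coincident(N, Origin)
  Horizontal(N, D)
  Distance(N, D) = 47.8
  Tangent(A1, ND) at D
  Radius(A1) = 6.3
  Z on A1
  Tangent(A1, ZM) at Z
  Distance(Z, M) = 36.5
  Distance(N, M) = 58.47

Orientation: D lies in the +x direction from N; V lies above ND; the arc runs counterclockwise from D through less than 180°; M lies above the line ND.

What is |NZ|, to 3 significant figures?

54.3

Checks: |VZ| = 6.300 ✓; ∠(VZ, ZM) = 90.00° ✓; |ZM| = 36.50 ✓; |NM| = 58.47 ✓.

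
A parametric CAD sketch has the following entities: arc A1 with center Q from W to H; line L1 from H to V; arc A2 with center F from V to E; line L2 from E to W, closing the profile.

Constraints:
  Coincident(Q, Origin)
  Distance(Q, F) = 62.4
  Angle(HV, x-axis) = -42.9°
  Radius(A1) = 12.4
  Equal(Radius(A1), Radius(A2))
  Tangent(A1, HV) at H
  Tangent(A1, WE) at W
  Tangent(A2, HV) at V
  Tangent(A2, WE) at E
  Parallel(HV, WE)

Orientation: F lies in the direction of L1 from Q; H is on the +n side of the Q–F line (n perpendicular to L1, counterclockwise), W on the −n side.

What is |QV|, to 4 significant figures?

63.62

Tangency of A1 to both parallel lines with radius 12.4 puts H and W at Q ± 12.4·n: H = (8.441, 9.084), W = (-8.441, -9.084). Equal radii place V and E the same way about F: V = F + 12.4·n = (54.15, -33.39), E = F − 12.4·n = (37.27, -51.56). Then |QV| = |V − Q| = 63.62.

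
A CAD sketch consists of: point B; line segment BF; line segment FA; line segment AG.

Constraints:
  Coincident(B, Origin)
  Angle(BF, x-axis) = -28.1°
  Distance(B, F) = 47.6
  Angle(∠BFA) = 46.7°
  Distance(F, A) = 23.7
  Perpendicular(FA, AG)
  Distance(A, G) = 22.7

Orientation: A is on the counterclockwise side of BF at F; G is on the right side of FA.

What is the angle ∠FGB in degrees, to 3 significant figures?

55.1°

B is at the origin; BF runs at -28.1° with length 47.6, so F = 47.6·(cos -28.1°, sin -28.1°) = (42.0, -22.4). ∠BFA = 46.7°, so FA runs at -28.1° + (180° − 46.7°) = 105° from the x-axis; with |FA| = 23.7, A = F + 23.7·(cos 105°, sin 105°) = (35.8, 0.451). FA is perpendicular to AG; with |AG| = 22.7 on the right of FA, G = A + 22.7·(0.965, 0.262) = (57.7, 6.40). Then cos ∠FGB = GF·GB / (|GF||GB|), giving 55.1°.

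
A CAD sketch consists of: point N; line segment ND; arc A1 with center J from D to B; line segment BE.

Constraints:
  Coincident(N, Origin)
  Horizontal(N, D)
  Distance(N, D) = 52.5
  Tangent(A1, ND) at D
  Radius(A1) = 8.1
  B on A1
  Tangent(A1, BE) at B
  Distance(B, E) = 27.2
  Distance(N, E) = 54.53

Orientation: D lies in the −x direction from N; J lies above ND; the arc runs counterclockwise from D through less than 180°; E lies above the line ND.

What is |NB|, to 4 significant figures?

45.05

Checks: |JB| = 8.100 ✓; ∠(JB, BE) = 90.00° ✓; |BE| = 27.20 ✓; |NE| = 54.53 ✓.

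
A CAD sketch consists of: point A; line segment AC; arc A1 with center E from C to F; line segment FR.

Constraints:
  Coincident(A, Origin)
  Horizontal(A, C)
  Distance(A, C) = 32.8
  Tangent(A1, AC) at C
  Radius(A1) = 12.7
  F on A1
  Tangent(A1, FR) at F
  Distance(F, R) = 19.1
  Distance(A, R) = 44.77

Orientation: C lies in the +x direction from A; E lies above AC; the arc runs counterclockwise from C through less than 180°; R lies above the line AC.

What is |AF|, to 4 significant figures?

46.99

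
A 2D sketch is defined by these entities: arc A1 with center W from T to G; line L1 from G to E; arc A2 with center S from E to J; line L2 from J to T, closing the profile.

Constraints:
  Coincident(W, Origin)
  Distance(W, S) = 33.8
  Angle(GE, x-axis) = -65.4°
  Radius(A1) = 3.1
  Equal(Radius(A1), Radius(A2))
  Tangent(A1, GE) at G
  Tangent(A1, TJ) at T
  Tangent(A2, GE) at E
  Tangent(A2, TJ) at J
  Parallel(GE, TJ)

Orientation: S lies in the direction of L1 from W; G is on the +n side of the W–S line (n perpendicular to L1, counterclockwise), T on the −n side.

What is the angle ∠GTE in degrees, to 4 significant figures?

79.61°

The slot axis is L1's direction at -65.4°, so u = (cos -65.4°, sin -65.4°) = (0.4163, -0.9092) and n = (−sin -65.4°, cos -65.4°) = (0.9092, 0.4163). W is at the origin and S lies 33.8 along u from W, so S = 33.8·u = (14.07, -30.73). Tangency of A1 to both parallel lines with radius 3.1 puts G and T at W ± 3.1·n: G = (2.819, 1.290), T = (-2.819, -1.290). Equal radii place E and J the same way about S: E = S + 3.1·n = (16.89, -29.44), J = S − 3.1·n = (11.25, -32.02). Then cos ∠GTE = TG·TE / (|TG||TE|), giving 79.61°.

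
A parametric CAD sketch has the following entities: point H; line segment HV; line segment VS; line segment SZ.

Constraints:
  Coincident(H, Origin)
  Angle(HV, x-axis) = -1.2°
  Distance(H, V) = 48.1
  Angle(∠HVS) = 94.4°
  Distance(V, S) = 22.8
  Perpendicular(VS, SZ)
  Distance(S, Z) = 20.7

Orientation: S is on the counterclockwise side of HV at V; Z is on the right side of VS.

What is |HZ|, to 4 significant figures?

73.59

H is at the origin; HV runs at -1.2° with length 48.1, so V = 48.1·(cos -1.2°, sin -1.2°) = (48.09, -1.007). ∠HVS = 94.4°, so VS runs at -1.2° + (180° − 94.4°) = 84.40° from the x-axis; with |VS| = 22.8, S = V + 22.8·(cos 84.40°, sin 84.40°) = (50.31, 21.68). The perpendicularity gives SZ at right angles to VS; with |SZ| = 20.7 on the right of VS, Z = S + 20.7·(0.9952, -0.09758) = (70.92, 19.66). Then |HZ| = |Z − H| = 73.59.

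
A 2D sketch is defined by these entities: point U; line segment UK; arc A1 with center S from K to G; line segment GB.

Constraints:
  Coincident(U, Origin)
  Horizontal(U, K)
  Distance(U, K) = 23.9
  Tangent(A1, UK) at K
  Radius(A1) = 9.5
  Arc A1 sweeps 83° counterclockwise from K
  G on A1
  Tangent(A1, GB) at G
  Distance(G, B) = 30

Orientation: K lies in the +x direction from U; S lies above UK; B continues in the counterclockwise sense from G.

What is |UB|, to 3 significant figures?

53.1

U is at the origin; U and K share the same y with |UK| = 23.9 and K on the +x side, so K = (23.9, 0.00). Tangency of A1 to UK means the radius SK is perpendicular to UK, so S = K + (0, 9.5) = (23.9, 9.50). On A1, K sits at bearing -90° from S; an 83° counterclockwise sweep puts G at bearing -7°, so G = S + 9.5·(cos -7°, sin -7°) = (33.3, 8.34). Tangency of A1 to GB means the radius SG is perpendicular to GB, so GB runs along (−sin -7°, cos -7°); with |GB| = 30.0, B = (37.0, 38.1). Then |UB| = |B − U| = 53.1.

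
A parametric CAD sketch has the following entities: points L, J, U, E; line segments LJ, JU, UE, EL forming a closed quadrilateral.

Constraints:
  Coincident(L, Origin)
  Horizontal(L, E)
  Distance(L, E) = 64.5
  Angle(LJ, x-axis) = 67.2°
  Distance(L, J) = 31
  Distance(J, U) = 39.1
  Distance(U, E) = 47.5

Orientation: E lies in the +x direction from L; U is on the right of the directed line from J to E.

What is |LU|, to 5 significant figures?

20.681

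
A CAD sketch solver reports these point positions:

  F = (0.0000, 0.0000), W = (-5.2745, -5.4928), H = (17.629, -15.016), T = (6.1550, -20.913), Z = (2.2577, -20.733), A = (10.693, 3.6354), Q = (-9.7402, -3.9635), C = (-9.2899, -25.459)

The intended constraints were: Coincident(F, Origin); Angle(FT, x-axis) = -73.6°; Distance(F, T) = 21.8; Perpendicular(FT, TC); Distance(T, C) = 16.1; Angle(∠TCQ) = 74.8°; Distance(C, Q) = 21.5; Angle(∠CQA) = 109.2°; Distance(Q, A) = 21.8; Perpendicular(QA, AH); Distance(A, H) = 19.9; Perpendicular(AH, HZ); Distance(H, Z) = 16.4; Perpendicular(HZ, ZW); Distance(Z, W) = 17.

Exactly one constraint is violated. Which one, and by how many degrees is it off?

Perpendicular(HZ, ZW) — off by 5.90°.

F = (0.00, 0.00) ✓; FT at -73.60° ✓; |FT| = 21.80 ✓; ∠(FT, TC) = 90.00° ✓; |TC| = 16.10 ✓; ∠TCQ = 74.80° ✓; |CQ| = 21.50 ✓; ∠CQA = 109.2° ✓; |QA| = 21.80 ✓; ∠(QA, AH) = 90.00° ✓; |AH| = 19.90 ✓; ∠(AH, HZ) = 90.00° ✓; |HZ| = 16.40 ✓; ∠(HZ, ZW) = 84.10° ✗; |ZW| = 17.00 ✓.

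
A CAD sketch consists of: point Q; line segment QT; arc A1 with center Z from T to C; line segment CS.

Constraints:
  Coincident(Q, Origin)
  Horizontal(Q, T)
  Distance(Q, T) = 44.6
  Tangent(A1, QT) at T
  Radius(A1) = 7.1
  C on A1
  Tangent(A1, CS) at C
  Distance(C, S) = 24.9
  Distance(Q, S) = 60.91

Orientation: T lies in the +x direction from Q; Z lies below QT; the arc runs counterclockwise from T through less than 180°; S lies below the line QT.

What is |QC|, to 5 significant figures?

40.096

Q is at the origin; QT is horizontal with |QT| = 44.6 and T on the +x side, so T = (44.600, 0.0000). The tangent condition forces ZT to be normal to QT, so Z = T + (0, -7.1) = (44.600, -7.1000). Since ZC ⟂ CS (tangency), |ZS| = √(7.1² + 24.9²) = 25.892 regardless of where C sits on A1. So S lies on both circle(Q, 60.91) and circle(Z, 25.892); the below-QT intersection is S = (51.854, -31.955). C is the foot of the tangent from S: C = (38.591, -10.882).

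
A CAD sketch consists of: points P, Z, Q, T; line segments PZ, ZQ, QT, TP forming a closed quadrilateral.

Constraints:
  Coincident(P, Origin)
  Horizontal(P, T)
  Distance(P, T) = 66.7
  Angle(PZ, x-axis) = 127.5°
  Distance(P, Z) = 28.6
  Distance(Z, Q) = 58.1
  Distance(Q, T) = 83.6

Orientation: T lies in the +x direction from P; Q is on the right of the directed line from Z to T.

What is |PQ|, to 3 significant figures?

36.1

Checks: |ZQ| = 58.10 ✓; |QT| = 83.60 ✓.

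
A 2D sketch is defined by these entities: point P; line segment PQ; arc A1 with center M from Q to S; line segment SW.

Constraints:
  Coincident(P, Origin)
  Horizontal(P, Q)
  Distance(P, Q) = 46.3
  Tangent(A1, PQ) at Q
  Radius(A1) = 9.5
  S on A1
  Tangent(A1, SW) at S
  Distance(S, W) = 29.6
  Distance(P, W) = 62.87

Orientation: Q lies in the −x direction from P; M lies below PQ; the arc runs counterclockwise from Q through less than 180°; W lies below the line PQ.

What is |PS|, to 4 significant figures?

56.75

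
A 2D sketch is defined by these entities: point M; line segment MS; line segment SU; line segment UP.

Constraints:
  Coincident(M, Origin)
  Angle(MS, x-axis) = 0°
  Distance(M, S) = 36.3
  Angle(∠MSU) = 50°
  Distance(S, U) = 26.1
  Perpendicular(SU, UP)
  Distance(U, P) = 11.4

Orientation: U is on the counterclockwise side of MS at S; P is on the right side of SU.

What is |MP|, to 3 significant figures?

39.3

∠MSU = 50.0°, so SU runs at 0.0° + (180° − 50.0°) = 130° from the x-axis; with |SU| = 26.1, U = S + 26.1·(cos 130°, sin 130°) = (19.5, 20.0). SU ⟂ UP; with |UP| = 11.4 on the right of SU, P = U + 11.4·(0.766, 0.643) = (28.3, 27.3). Then |MP| = |P − M| = 39.3.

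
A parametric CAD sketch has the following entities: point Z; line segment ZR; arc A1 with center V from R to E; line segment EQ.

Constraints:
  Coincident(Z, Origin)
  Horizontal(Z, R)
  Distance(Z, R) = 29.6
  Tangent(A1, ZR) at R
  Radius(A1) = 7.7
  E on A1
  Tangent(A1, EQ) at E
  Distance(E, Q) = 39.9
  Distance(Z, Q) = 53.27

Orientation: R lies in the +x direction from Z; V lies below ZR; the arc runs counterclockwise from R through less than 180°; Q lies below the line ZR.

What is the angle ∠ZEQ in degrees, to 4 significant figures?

112.2°

Z is at the origin; ZR is horizontal with |ZR| = 29.6 and R on the +x side, so R = (29.60, 0.000). A1 meets ZR tangentially, so VR is at right angles to ZR, so V = R + (0, -7.7) = (29.60, -7.700). Since VE ⟂ EQ (tangency), |VQ| = √(7.7² + 39.9²) = 40.64 regardless of where E sits on A1. So Q lies on both circle(Z, 53.27) and circle(V, 40.64); the below-ZR intersection is Q = (23.39, -47.86). E is the foot of the tangent from Q: E = (21.91, -7.987).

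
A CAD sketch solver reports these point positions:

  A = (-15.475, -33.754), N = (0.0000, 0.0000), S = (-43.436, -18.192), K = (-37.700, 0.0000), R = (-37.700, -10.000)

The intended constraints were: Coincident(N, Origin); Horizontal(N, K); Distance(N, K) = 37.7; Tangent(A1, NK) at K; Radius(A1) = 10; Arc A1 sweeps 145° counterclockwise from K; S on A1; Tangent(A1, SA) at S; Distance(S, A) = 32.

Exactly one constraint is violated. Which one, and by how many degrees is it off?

Tangent(A1, SA) at S — off by 5.90°.

N = (0.00, 0.00) ✓; N.y = 0.00, K.y = 0.00 ✓; |NK| = 37.70 ✓; ∠(RK, KN) = 90.00° ✓; |RK| = 10.00 ✓; bearing(R→S) − bearing(R→K) = 145.0° ✓; |RS| = 10.00 ✓; ∠(RS, SA) = 84.10° ✗; |SA| = 32.00 ✓.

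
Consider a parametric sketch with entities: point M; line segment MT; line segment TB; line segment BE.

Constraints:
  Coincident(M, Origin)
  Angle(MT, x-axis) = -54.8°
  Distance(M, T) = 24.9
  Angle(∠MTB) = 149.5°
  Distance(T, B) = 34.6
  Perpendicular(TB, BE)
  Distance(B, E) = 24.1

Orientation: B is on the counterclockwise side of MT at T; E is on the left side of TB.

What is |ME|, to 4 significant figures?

57.21

∠MTB = 149.5°, so TB runs at -54.8° + (180° − 149.5°) = -24.30° from the x-axis; with |TB| = 34.6, B = T + 34.6·(cos -24.30°, sin -24.30°) = (45.89, -34.59). The perpendicularity gives BE at right angles to TB; with |BE| = 24.1 on the left of TB, E = B + 24.1·(0.4115, 0.9114) = (55.81, -12.62). Then |ME| = |E − M| = 57.21.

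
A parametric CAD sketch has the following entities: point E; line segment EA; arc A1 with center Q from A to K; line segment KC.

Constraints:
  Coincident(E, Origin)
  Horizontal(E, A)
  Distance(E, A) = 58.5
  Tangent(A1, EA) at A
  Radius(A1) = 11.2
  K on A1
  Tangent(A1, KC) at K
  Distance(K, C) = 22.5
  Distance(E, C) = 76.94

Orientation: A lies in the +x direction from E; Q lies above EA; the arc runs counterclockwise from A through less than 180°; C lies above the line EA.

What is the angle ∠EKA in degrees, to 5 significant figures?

36.475°

Checks: E = (0.00, 0.00) ✓; |QK| = 11.20 ✓; ∠(QK, KC) = 90.00° ✓; |KC| = 22.50 ✓; |EC| = 76.94 ✓.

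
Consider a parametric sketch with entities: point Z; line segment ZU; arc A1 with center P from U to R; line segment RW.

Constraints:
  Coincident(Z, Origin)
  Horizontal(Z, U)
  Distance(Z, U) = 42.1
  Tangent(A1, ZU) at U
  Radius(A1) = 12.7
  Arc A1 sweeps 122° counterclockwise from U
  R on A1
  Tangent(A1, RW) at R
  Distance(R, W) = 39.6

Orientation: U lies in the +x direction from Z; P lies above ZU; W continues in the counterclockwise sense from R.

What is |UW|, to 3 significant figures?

54.0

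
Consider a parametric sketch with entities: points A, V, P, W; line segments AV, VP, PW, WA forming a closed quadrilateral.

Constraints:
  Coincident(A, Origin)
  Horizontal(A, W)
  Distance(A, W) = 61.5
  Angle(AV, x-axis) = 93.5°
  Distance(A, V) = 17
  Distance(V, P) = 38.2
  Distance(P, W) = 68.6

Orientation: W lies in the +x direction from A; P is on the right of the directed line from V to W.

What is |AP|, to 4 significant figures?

21.47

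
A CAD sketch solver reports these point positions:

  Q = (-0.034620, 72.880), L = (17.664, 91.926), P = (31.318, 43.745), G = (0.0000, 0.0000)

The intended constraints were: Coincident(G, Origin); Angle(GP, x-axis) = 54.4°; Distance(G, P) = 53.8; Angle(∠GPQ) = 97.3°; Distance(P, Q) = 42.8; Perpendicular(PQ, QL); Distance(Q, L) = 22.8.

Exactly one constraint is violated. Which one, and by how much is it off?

Distance(Q, L) = 22.8 — off by 3.20.

G = (0.00, 0.00) ✓; GP at 54.40° ✓; |GP| = 53.80 ✓; ∠GPQ = 97.30° ✓; |PQ| = 42.80 ✓; ∠(PQ, QL) = 90.00° ✓; |QL| = 26.00 ✗.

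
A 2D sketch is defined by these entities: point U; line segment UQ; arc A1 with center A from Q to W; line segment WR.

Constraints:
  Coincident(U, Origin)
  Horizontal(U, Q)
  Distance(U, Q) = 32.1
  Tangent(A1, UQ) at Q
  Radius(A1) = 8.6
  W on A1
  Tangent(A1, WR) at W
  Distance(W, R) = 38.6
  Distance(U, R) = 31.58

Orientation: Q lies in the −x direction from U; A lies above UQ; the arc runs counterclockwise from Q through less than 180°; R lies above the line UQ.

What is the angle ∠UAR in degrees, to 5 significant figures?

50.525°

Checks: |AQ| = 8.600 ✓; |AW| = 8.600 ✓; ∠(AW, WR) = 90.00° ✓; |WR| = 38.60 ✓; |UR| = 31.58 ✓.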